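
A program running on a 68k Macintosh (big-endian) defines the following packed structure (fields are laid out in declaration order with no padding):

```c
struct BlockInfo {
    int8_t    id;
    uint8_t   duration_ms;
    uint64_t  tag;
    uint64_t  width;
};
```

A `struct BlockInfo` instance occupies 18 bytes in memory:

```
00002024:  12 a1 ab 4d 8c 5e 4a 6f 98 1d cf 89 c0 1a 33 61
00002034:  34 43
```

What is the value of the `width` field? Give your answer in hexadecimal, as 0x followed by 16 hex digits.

0xCF89C01A33613443

`width` follows `id` (1 B), `duration_ms` (1 B), `tag` (8 B), so it starts at offset 1 + 1 + 8 = 10 and occupies 8 bytes.
Bytes at offsets 10..17: CF 89 C0 1A 33 61 34 43.
Big-endian stores the most-significant byte at the lowest address.
The bytes are already most-significant first: 0xCF89C01A33613443.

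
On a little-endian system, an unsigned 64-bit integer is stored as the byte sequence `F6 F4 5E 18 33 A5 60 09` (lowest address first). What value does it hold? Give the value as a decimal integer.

675721582976365814

In little-endian order the low byte comes first in memory.
Reassemble most-significant byte first: 09 60 A5 33 18 5E F4 F6 → 0x0960A533185EF4F6.
0x0960A533185EF4F6 = 675721582976365814.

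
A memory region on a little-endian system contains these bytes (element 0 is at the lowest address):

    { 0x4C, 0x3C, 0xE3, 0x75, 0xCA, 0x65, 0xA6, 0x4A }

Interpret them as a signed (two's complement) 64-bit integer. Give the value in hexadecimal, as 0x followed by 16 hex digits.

0x4AA665CA75E33C4C

In little-endian order the low byte comes first in memory.
Reassemble most-significant byte first: 4A A6 65 CA 75 E3 3C 4C → 0x4AA665CA75E33C4C.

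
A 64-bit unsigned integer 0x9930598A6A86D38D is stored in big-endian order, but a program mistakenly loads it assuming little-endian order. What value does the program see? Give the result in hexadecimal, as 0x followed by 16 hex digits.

0x8DD3866A8A593099

Stored big-endian, the bytes at ascending addresses are 99 30 59 8A 6A 86 D3 8D.
Read back as little-endian, the first byte is least significant, giving 0x8DD3866A8A593099.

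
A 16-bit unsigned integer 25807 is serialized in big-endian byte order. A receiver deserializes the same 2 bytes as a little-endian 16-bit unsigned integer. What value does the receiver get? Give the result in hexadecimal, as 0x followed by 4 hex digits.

0xCF64

25807 in 16-bit hexadecimal is 0x64CF.
Stored big-endian, the bytes at ascending addresses are 64 CF.
Read back as little-endian, the first byte is least significant, giving 0xCF64.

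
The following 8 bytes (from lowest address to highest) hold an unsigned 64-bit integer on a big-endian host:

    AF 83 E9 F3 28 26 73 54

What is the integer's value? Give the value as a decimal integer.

12647209409146418004

Big-endian stores the most-significant byte at the lowest address.
The bytes are already most-significant first: 0xAF83E9F328267354.
0xAF83E9F328267354 = 12647209409146418004.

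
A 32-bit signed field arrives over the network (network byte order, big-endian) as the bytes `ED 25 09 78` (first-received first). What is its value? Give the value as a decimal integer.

-316339848

Big-endian stores the most-significant byte at the lowest address.
The bytes are already most-significant first: 0xED250978.
Top bit is set, so as a signed 32-bit value this is 0xED250978 − 2^32 = -316339848.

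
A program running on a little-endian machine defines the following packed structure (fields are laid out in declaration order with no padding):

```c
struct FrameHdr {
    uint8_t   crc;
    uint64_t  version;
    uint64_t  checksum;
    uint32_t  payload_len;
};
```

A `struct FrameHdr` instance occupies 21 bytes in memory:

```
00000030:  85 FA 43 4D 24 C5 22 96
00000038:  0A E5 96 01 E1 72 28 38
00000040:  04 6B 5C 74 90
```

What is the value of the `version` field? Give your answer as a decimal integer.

`version` follows `crc` (1 byte), so it starts at byte offset 1 and occupies 8 bytes.
Bytes at offsets 1..8: FA 43 4D 24 C5 22 96 0A.
Little-endian: lowest address holds the least-significant byte.
Reassemble most-significant byte first: 0A 96 22 C5 24 4D 43 FA → 0x0A9622C5244D43FA.
0x0A9622C5244D43FA = 762835416998822906.

762835416998822906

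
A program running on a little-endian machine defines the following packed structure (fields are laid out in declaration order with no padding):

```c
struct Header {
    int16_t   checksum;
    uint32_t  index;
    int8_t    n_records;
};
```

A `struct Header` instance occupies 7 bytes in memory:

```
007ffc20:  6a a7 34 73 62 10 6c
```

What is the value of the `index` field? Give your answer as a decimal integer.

274887476

`index` follows `checksum` (2 bytes), so it starts at byte offset 2 and occupies 4 bytes.
Bytes at offsets 2..5: 34 73 62 10.
Little-endian: lowest address holds the least-significant byte.
Reassemble most-significant byte first: 10 62 73 34 → 0x10627334.
0x10627334 = 274887476.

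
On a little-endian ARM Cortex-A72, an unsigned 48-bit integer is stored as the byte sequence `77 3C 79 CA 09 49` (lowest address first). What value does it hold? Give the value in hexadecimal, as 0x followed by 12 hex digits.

Little-endian stores the least-significant byte at the lowest address.
Reassemble most-significant byte first: 49 09 CA 79 3C 77 → 0x4909CA793C77.

0x4909CA793C77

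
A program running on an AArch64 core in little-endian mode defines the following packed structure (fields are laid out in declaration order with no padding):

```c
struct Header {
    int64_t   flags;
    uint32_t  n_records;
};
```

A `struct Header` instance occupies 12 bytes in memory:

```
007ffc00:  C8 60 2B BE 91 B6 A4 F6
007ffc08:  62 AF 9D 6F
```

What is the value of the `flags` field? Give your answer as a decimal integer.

`flags` is the first field, at byte offset 0, occupying 8 bytes.
Bytes at offsets 0..7: C8 60 2B BE 91 B6 A4 F6.
In little-endian order the low byte comes first in memory.
Reassemble most-significant byte first: F6 A4 B6 91 BE 2B 60 C8 → 0xF6A4B691BE2B60C8.
Top bit is set, so as a signed 64-bit value this is 0xF6A4B691BE2B60C8 − 2^64 = -674213307121704760.

-674213307121704760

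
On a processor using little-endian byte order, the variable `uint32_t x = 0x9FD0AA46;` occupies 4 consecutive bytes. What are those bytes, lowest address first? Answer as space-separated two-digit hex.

46 AA D0 9F

Split into bytes (most-significant first): 9F D0 AA 46.
In little-endian order the low byte comes first in memory.
So at ascending addresses the bytes are 46 AA D0 9F.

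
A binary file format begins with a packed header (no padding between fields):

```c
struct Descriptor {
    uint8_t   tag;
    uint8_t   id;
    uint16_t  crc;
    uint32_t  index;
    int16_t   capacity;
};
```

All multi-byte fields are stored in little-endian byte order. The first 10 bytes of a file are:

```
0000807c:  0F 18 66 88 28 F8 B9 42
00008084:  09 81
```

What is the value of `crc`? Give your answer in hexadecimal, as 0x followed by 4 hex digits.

0x8866

`crc` follows `tag` (1 B), `id` (1 B), so it starts at offset 1 + 1 = 2 and occupies 2 bytes.
Bytes at offsets 2..3: 66 88.
Little-endian: lowest address holds the least-significant byte.
Reassemble most-significant byte first: 88 66 → 0x8866.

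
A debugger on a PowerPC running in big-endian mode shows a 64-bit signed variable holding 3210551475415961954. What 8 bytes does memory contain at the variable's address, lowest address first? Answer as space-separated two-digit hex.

3210551475415961954 in hexadecimal, padded to 64 bits, is 0x2C8E2B8E81465162.
Split into bytes (most-significant first): 2C 8E 2B 8E 81 46 51 62.
In big-endian order the high byte comes first in memory.
So the memory order matches the most-significant-first order: 2C 8E 2B 8E 81 46 51 62.

2C 8E 2B 8E 81 46 51 62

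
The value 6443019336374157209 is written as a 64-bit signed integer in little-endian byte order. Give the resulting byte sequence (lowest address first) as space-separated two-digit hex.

99 FF 8D 29 F3 33 6A 59

6443019336374157209 in hexadecimal, padded to 64 bits, is 0x596A33F3298DFF99.
Split into bytes (most-significant first): 59 6A 33 F3 29 8D FF 99.
Little-endian stores the least-significant byte at the lowest address.
So at ascending addresses the bytes are 99 FF 8D 29 F3 33 6A 59.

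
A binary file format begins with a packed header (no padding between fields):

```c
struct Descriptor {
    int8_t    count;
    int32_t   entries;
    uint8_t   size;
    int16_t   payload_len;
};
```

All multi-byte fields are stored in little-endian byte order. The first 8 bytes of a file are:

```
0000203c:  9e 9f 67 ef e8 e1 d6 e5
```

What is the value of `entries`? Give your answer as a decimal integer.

`entries` follows `count` (1 byte), so it starts at byte offset 1 and occupies 4 bytes.
Bytes at offsets 1..4: 9F 67 EF E8.
In little-endian order the low byte comes first in memory.
Reassemble most-significant byte first: E8 EF 67 9F → 0xE8EF679F.
Top bit is set, so as a signed 32-bit value this is 0xE8EF679F − 2^32 = -386963553.

-386963553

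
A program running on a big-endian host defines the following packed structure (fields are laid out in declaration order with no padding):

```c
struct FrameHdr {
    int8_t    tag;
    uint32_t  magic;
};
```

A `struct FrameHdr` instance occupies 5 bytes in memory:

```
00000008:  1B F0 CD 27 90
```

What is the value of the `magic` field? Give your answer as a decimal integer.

4039976848

`magic` follows `tag` (1 byte), so it starts at byte offset 1 and occupies 4 bytes.
Bytes at offsets 1..4: F0 CD 27 90.
Big-endian stores the most-significant byte at the lowest address.
The bytes are already most-significant first: 0xF0CD2790.
0xF0CD2790 = 4039976848.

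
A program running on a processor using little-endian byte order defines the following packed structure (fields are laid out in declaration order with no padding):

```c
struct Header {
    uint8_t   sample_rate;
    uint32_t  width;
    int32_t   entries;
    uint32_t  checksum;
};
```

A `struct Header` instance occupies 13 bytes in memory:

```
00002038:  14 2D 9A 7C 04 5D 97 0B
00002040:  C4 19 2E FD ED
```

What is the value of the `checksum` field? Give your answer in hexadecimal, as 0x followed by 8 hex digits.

`checksum` follows `sample_rate` (1 B), `width` (4 B), `entries` (4 B), so it starts at offset 1 + 4 + 4 = 9 and occupies 4 bytes.
Bytes at offsets 9..12: 19 2E FD ED.
Little-endian stores the least-significant byte at the lowest address.
Reassemble most-significant byte first: ED FD 2E 19 → 0xEDFD2E19.

0xEDFD2E19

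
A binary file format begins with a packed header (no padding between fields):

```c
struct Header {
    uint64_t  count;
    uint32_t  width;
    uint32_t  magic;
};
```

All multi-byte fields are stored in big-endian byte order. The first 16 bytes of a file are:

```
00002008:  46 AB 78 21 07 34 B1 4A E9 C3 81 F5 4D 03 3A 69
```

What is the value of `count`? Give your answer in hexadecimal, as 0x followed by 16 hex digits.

`count` is the first field, at byte offset 0, occupying 8 bytes.
Bytes at offsets 0..7: 46 AB 78 21 07 34 B1 4A.
Big-endian: lowest address holds the most-significant byte.
The bytes are already most-significant first: 0x46AB78210734B14A.

0x46AB78210734B14A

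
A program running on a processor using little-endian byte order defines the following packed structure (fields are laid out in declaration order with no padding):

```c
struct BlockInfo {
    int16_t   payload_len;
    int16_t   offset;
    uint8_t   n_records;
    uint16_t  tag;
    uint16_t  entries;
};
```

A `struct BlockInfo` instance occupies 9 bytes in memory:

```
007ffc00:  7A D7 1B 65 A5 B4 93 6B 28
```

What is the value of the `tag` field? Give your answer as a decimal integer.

`tag` follows `payload_len` (2 B), `offset` (2 B), `n_records` (1 B), so it starts at offset 2 + 2 + 1 = 5 and occupies 2 bytes.
Bytes at offsets 5..6: B4 93.
In little-endian order the low byte comes first in memory.
Reassemble most-significant byte first: 93 B4 → 0x93B4.
0x93B4 = 37812.

37812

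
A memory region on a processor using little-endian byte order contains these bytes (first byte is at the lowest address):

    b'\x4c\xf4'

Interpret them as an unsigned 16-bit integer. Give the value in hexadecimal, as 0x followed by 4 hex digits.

0xF44C

Little-endian stores the least-significant byte at the lowest address.
Reassemble most-significant byte first: F4 4C → 0xF44C.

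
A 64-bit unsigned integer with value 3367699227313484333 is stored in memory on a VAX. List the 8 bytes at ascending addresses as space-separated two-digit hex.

2D B2 60 BA 9A 78 BC 2E

3367699227313484333 in hexadecimal, padded to 64 bits, is 0x2EBC789ABA60B22D.
Split into bytes (most-significant first): 2E BC 78 9A BA 60 B2 2D.
Little-endian: lowest address holds the least-significant byte.
So at ascending addresses the bytes are 2D B2 60 BA 9A 78 BC 2E.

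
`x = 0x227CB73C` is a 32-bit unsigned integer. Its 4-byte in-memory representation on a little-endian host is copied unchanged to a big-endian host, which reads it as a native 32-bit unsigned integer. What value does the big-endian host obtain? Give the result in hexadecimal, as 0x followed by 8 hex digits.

Stored little-endian, the bytes at ascending addresses are 3C B7 7C 22.
Read back as big-endian, the last byte is least significant, giving 0x3CB77C22.

0x3CB77C22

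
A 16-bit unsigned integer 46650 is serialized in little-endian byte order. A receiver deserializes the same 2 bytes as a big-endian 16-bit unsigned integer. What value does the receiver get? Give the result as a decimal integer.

15030

46650 in 16-bit hexadecimal is 0xB63A.
Stored little-endian, the bytes at ascending addresses are 3A B6.
Read back as big-endian, the last byte is least significant, giving 0x3AB6.
0x3AB6 = 15030.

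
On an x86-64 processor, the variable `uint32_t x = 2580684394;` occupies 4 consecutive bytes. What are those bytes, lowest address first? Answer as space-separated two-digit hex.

2580684394 in hexadecimal, padded to 32 bits, is 0x99D21E6A.
Split into bytes (most-significant first): 99 D2 1E 6A.
Little-endian: lowest address holds the least-significant byte.
So at ascending addresses the bytes are 6A 1E D2 99.

6A 1E D2 99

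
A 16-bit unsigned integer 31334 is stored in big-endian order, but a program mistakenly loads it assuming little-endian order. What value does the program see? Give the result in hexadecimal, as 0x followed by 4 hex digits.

31334 in 16-bit hexadecimal is 0x7A66.
Stored big-endian, the bytes at ascending addresses are 7A 66.
Read back as little-endian, the first byte is least significant, giving 0x667A.

0x667A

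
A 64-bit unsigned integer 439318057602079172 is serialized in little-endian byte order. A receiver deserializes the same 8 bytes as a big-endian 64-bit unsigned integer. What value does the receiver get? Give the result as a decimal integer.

439318057602079172 in 64-bit hexadecimal is 0x0618C5721EC959C4.
Stored little-endian, the bytes at ascending addresses are C4 59 C9 1E 72 C5 18 06.
Read back as big-endian, the last byte is least significant, giving 0xC459C91E72C51806.
0xC459C91E72C51806 = 14148560836972845062.

14148560836972845062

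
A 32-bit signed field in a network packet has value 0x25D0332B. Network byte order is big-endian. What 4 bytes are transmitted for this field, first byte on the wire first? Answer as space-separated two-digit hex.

25 D0 33 2B

Split into bytes (most-significant first): 25 D0 33 2B.
Big-endian stores the most-significant byte at the lowest address.
So the memory order matches the most-significant-first order: 25 D0 33 2B.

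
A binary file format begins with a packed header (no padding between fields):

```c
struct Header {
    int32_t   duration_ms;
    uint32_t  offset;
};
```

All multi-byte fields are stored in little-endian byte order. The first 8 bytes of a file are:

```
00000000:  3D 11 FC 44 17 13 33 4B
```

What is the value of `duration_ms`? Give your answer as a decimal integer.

`duration_ms` is the first field, at byte offset 0, occupying 4 bytes.
Bytes at offsets 0..3: 3D 11 FC 44.
In little-endian order the low byte comes first in memory.
Reassemble most-significant byte first: 44 FC 11 3D → 0x44FC113D.
0x44FC113D = 1157370173.

1157370173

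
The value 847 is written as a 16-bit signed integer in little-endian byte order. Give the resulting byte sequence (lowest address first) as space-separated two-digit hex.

4F 03

847 in hexadecimal, padded to 16 bits, is 0x034F.
Split into bytes (most-significant first): 03 4F.
Little-endian: lowest address holds the least-significant byte.
So at ascending addresses the bytes are 4F 03.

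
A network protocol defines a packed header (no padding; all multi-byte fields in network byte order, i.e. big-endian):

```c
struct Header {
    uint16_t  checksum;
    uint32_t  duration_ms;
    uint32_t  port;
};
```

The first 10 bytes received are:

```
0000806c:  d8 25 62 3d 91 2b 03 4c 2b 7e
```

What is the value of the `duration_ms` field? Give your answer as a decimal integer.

`duration_ms` follows `checksum` (2 bytes), so it starts at byte offset 2 and occupies 4 bytes.
Bytes at offsets 2..5: 62 3D 91 2B.
In big-endian order the high byte comes first in memory.
The bytes are already most-significant first: 0x623D912B.
0x623D912B = 1648202027.

1648202027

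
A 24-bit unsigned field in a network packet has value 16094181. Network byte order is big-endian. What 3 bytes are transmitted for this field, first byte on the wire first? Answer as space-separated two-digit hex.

F5 93 E5

16094181 in hexadecimal, padded to 24 bits, is 0xF593E5.
Split into bytes (most-significant first): F5 93 E5.
Big-endian: lowest address holds the most-significant byte.
So the memory order matches the most-significant-first order: F5 93 E5.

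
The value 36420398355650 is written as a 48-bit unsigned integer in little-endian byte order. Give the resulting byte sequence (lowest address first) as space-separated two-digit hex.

C2 14 E8 C8 1F 21

36420398355650 in hexadecimal, padded to 48 bits, is 0x211FC8E814C2.
Split into bytes (most-significant first): 21 1F C8 E8 14 C2.
In little-endian order the low byte comes first in memory.
So at ascending addresses the bytes are C2 14 E8 C8 1F 21.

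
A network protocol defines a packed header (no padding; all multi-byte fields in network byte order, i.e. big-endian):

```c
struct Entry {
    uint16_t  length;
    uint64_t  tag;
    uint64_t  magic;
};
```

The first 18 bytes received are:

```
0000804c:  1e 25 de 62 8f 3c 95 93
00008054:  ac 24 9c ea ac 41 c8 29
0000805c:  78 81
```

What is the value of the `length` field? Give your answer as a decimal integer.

7717

`length` is the first field, at byte offset 0, occupying 2 bytes.
Bytes at offsets 0..1: 1E 25.
Big-endian: lowest address holds the most-significant byte.
The bytes are already most-significant first: 0x1E25.
0x1E25 = 7717.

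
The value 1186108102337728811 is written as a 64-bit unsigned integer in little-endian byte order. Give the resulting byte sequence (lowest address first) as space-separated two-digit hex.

2B 91 0D E9 08 E7 75 10

1186108102337728811 in hexadecimal, padded to 64 bits, is 0x1075E708E90D912B.
Split into bytes (most-significant first): 10 75 E7 08 E9 0D 91 2B.
In little-endian order the low byte comes first in memory.
So at ascending addresses the bytes are 2B 91 0D E9 08 E7 75 10.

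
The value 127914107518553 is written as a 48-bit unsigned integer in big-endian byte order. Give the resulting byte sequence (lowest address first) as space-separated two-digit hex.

127914107518553 in hexadecimal, padded to 48 bits, is 0x745652F0BE59.
Split into bytes (most-significant first): 74 56 52 F0 BE 59.
Big-endian: lowest address holds the most-significant byte.
So the memory order matches the most-significant-first order: 74 56 52 F0 BE 59.

74 56 52 F0 BE 59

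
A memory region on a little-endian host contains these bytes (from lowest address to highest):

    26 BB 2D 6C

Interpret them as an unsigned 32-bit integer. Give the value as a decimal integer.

In little-endian order the low byte comes first in memory.
Reassemble most-significant byte first: 6C 2D BB 26 → 0x6C2DBB26.
0x6C2DBB26 = 1814936358.

1814936358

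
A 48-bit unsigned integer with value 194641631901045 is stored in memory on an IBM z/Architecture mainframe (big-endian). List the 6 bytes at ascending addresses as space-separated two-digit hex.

B1 06 89 53 F5 75

194641631901045 in hexadecimal, padded to 48 bits, is 0xB1068953F575.
Split into bytes (most-significant first): B1 06 89 53 F5 75.
In big-endian order the high byte comes first in memory.
So the memory order matches the most-significant-first order: B1 06 89 53 F5 75.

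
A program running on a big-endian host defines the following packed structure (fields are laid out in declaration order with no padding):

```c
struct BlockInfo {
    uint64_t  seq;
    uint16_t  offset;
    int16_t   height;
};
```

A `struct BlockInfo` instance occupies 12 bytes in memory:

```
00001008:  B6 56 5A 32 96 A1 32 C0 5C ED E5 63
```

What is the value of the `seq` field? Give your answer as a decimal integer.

13138788136222012096

`seq` is the first field, at byte offset 0, occupying 8 bytes.
Bytes at offsets 0..7: B6 56 5A 32 96 A1 32 C0.
Big-endian: lowest address holds the most-significant byte.
The bytes are already most-significant first: 0xB6565A3296A132C0.
0xB6565A3296A132C0 = 13138788136222012096.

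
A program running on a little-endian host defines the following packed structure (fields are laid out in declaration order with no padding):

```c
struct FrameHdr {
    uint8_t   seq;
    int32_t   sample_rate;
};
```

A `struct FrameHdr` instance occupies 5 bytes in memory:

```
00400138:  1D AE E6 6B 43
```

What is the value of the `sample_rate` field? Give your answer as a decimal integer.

`sample_rate` follows `seq` (1 byte), so it starts at byte offset 1 and occupies 4 bytes.
Bytes at offsets 1..4: AE E6 6B 43.
In little-endian order the low byte comes first in memory.
Reassemble most-significant byte first: 43 6B E6 AE → 0x436BE6AE.
0x436BE6AE = 1131144878.

1131144878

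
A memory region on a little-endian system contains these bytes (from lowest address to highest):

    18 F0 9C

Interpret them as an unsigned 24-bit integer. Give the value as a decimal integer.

10285080

Little-endian: lowest address holds the least-significant byte.
Reassemble most-significant byte first: 9C F0 18 → 0x9CF018.
0x9CF018 = 10285080.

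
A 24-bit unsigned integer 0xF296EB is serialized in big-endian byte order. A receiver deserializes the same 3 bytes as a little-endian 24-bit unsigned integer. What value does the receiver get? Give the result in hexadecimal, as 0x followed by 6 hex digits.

0xEB96F2

Stored big-endian, the bytes at ascending addresses are F2 96 EB.
Read back as little-endian, the first byte is least significant, giving 0xEB96F2.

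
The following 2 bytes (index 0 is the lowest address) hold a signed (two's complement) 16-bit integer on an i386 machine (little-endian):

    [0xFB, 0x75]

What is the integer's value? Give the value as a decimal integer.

In little-endian order the low byte comes first in memory.
Reassemble most-significant byte first: 75 FB → 0x75FB.
0x75FB = 30203.

30203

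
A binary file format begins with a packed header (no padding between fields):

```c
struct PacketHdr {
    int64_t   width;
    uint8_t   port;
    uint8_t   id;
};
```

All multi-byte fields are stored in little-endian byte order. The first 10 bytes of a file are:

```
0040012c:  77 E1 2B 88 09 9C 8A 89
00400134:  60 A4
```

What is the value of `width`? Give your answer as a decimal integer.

`width` is the first field, at byte offset 0, occupying 8 bytes.
Bytes at offsets 0..7: 77 E1 2B 88 09 9C 8A 89.
Little-endian: lowest address holds the least-significant byte.
Reassemble most-significant byte first: 89 8A 9C 09 88 2B E1 77 → 0x898A9C09882BE177.
Top bit is set, so as a signed 64-bit value this is 0x898A9C09882BE177 − 2^64 = -8535838578974137993.

-8535838578974137993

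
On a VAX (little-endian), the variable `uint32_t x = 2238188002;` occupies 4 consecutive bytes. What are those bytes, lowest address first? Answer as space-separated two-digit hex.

2238188002 in hexadecimal, padded to 32 bits, is 0x856809E2.
Split into bytes (most-significant first): 85 68 09 E2.
Little-endian stores the least-significant byte at the lowest address.
So at ascending addresses the bytes are E2 09 68 85.

E2 09 68 85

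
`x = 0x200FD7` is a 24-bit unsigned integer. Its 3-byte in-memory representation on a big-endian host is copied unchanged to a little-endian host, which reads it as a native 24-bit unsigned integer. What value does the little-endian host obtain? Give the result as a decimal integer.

Stored big-endian, the bytes at ascending addresses are 20 0F D7.
Read back as little-endian, the first byte is least significant, giving 0xD70F20.
0xD70F20 = 14094112.

14094112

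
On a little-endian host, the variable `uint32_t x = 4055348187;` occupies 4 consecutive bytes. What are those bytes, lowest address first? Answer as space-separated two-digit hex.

4055348187 in hexadecimal, padded to 32 bits, is 0xF1B7B3DB.
Split into bytes (most-significant first): F1 B7 B3 DB.
In little-endian order the low byte comes first in memory.
So at ascending addresses the bytes are DB B3 B7 F1.

DB B3 B7 F1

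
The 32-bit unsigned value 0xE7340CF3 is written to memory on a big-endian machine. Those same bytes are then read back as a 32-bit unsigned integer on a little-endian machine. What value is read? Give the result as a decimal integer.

Stored big-endian, the bytes at ascending addresses are E7 34 0C F3.
Read back as little-endian, the first byte is least significant, giving 0xF30C34E7.
0xF30C34E7 = 4077663463.

4077663463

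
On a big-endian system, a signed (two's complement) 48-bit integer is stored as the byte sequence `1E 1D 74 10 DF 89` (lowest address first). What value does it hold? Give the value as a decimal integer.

33111850147721

In big-endian order the high byte comes first in memory.
The bytes are already most-significant first: 0x1E1D7410DF89.
0x1E1D7410DF89 = 33111850147721.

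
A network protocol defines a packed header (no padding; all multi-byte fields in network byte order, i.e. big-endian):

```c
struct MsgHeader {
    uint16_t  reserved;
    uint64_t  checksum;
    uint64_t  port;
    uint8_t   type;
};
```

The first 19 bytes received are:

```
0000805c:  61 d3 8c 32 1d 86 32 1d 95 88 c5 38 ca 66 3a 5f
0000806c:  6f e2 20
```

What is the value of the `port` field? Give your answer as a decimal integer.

`port` follows `reserved` (2 B), `checksum` (8 B), so it starts at offset 2 + 8 = 10 and occupies 8 bytes.
Bytes at offsets 10..17: C5 38 CA 66 3A 5F 6F E2.
Big-endian stores the most-significant byte at the lowest address.
The bytes are already most-significant first: 0xC538CA663A5F6FE2.
0xC538CA663A5F6FE2 = 14211331164582408162.

14211331164582408162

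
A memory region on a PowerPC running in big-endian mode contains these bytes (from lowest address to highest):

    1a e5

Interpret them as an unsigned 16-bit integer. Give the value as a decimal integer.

Big-endian stores the most-significant byte at the lowest address.
The bytes are already most-significant first: 0x1AE5.
0x1AE5 = 6885.

6885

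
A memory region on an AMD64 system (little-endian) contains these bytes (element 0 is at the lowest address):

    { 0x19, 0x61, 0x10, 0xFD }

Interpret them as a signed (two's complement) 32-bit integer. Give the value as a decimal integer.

In little-endian order the low byte comes first in memory.
Reassemble most-significant byte first: FD 10 61 19 → 0xFD106119.
Top bit is set, so as a signed 32-bit value this is 0xFD106119 − 2^32 = -49258215.

-49258215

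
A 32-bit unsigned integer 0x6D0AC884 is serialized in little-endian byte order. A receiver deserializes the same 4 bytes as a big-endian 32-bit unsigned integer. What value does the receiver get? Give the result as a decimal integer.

Stored little-endian, the bytes at ascending addresses are 84 C8 0A 6D.
Read back as big-endian, the last byte is least significant, giving 0x84C80A6D.
0x84C80A6D = 2227702381.

2227702381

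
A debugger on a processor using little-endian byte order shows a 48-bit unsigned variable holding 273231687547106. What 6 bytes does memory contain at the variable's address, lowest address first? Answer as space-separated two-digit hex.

E2 78 AD B5 80 F8

273231687547106 in hexadecimal, padded to 48 bits, is 0xF880B5AD78E2.
Split into bytes (most-significant first): F8 80 B5 AD 78 E2.
Little-endian stores the least-significant byte at the lowest address.
So at ascending addresses the bytes are E2 78 AD B5 80 F8.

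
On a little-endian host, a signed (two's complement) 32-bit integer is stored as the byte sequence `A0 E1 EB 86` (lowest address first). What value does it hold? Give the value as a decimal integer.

Little-endian stores the least-significant byte at the lowest address.
Reassemble most-significant byte first: 86 EB E1 A0 → 0x86EBE1A0.
Top bit is set, so as a signed 32-bit value this is 0x86EBE1A0 − 2^32 = -2031361632.

-2031361632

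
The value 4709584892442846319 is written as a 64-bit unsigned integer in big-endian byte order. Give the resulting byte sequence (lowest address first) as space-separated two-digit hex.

41 5B CE 81 D9 9A 24 6F

4709584892442846319 in hexadecimal, padded to 64 bits, is 0x415BCE81D99A246F.
Split into bytes (most-significant first): 41 5B CE 81 D9 9A 24 6F.
In big-endian order the high byte comes first in memory.
So the memory order matches the most-significant-first order: 41 5B CE 81 D9 9A 24 6F.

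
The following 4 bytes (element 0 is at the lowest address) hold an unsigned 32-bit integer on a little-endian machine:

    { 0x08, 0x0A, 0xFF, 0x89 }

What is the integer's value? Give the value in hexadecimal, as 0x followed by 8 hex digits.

0x89FF0A08

Little-endian: lowest address holds the least-significant byte.
Reassemble most-significant byte first: 89 FF 0A 08 → 0x89FF0A08.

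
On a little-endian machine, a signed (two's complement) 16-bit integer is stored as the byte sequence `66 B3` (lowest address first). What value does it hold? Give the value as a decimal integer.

Little-endian stores the least-significant byte at the lowest address.
Reassemble most-significant byte first: B3 66 → 0xB366.
Top bit is set, so as a signed 16-bit value this is 0xB366 − 2^16 = -19610.

-19610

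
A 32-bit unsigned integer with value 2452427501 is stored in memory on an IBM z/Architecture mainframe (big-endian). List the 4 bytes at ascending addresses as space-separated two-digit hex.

92 2D 12 ED

2452427501 in hexadecimal, padded to 32 bits, is 0x922D12ED.
Split into bytes (most-significant first): 92 2D 12 ED.
Big-endian: lowest address holds the most-significant byte.
So the memory order matches the most-significant-first order: 92 2D 12 ED.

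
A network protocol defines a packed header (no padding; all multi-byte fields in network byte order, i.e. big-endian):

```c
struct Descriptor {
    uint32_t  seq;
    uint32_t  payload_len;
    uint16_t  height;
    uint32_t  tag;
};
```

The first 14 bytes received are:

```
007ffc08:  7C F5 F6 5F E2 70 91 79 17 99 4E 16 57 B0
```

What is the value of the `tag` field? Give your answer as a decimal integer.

`tag` follows `seq` (4 B), `payload_len` (4 B), `height` (2 B), so it starts at offset 4 + 4 + 2 = 10 and occupies 4 bytes.
Bytes at offsets 10..13: 4E 16 57 B0.
Big-endian: lowest address holds the most-significant byte.
The bytes are already most-significant first: 0x4E1657B0.
0x4E1657B0 = 1310087088.

1310087088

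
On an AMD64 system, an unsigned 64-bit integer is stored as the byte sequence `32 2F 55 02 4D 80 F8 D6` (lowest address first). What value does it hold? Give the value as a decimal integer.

In little-endian order the low byte comes first in memory.
Reassemble most-significant byte first: D6 F8 80 4D 02 55 2F 32 → 0xD6F8804D02552F32.
0xD6F8804D02552F32 = 15490271986580795186.

15490271986580795186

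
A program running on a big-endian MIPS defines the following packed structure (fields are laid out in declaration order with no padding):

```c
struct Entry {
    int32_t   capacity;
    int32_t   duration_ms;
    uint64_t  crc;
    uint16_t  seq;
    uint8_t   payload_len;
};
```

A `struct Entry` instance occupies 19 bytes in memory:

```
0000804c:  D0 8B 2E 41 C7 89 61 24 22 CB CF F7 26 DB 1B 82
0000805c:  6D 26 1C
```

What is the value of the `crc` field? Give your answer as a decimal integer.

2507326277977578370

`crc` follows `capacity` (4 B), `duration_ms` (4 B), so it starts at offset 4 + 4 = 8 and occupies 8 bytes.
Bytes at offsets 8..15: 22 CB CF F7 26 DB 1B 82.
Big-endian stores the most-significant byte at the lowest address.
The bytes are already most-significant first: 0x22CBCFF726DB1B82.
0x22CBCFF726DB1B82 = 2507326277977578370.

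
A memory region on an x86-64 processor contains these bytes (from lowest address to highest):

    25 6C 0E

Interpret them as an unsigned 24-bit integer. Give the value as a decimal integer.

Little-endian stores the least-significant byte at the lowest address.
Reassemble most-significant byte first: 0E 6C 25 → 0x0E6C25.
0x0E6C25 = 945189.

945189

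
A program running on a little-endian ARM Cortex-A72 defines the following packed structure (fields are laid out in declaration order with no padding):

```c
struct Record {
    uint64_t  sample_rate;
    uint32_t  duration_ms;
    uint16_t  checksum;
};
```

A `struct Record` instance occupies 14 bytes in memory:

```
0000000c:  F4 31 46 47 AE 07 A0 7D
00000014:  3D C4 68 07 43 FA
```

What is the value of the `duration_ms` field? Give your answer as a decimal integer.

`duration_ms` follows `sample_rate` (8 bytes), so it starts at byte offset 8 and occupies 4 bytes.
Bytes at offsets 8..11: 3D C4 68 07.
In little-endian order the low byte comes first in memory.
Reassemble most-significant byte first: 07 68 C4 3D → 0x0768C43D.
0x0768C43D = 124306493.

124306493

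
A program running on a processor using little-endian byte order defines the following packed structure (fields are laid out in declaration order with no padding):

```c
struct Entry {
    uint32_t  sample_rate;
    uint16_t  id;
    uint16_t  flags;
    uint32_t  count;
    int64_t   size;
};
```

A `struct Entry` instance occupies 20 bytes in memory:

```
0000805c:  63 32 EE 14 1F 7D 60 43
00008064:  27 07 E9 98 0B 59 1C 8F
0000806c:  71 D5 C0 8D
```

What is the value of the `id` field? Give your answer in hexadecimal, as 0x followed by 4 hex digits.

0x7D1F

`id` follows `sample_rate` (4 bytes), so it starts at byte offset 4 and occupies 2 bytes.
Bytes at offsets 4..5: 1F 7D.
Little-endian: lowest address holds the least-significant byte.
Reassemble most-significant byte first: 7D 1F → 0x7D1F.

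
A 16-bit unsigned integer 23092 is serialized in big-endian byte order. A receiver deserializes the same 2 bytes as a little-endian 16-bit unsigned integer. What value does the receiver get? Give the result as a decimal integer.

13402

23092 in 16-bit hexadecimal is 0x5A34.
Stored big-endian, the bytes at ascending addresses are 5A 34.
Read back as little-endian, the first byte is least significant, giving 0x345A.
0x345A = 13402.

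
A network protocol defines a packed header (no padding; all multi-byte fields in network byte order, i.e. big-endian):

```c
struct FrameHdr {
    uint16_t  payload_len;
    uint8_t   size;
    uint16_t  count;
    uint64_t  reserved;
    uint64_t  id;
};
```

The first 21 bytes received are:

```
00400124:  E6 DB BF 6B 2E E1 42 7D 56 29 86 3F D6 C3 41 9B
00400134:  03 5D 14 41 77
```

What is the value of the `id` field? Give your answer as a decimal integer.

`id` follows `payload_len` (2 B), `size` (1 B), `count` (2 B), `reserved` (8 B), so it starts at offset 2 + 1 + 2 + 8 = 13 and occupies 8 bytes.
Bytes at offsets 13..20: C3 41 9B 03 5D 14 41 77.
Big-endian stores the most-significant byte at the lowest address.
The bytes are already most-significant first: 0xC3419B035D144177.
0xC3419B035D144177 = 14069697149630955895.

14069697149630955895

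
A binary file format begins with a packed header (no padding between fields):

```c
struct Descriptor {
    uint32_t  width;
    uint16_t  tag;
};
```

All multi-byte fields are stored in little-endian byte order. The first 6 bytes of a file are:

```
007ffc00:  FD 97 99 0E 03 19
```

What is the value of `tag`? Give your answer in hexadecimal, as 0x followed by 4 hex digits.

0x1903

`tag` follows `width` (4 bytes), so it starts at byte offset 4 and occupies 2 bytes.
Bytes at offsets 4..5: 03 19.
Little-endian stores the least-significant byte at the lowest address.
Reassemble most-significant byte first: 19 03 → 0x1903.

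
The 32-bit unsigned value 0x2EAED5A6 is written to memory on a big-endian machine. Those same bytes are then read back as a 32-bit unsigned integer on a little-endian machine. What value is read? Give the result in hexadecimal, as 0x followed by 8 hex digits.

0xA6D5AE2E

Stored big-endian, the bytes at ascending addresses are 2E AE D5 A6.
Read back as little-endian, the first byte is least significant, giving 0xA6D5AE2E.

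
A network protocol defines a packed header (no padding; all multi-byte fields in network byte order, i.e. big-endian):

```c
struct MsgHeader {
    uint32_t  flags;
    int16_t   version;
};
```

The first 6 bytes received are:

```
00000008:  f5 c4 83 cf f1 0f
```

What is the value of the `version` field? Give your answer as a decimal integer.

-3825

`version` follows `flags` (4 bytes), so it starts at byte offset 4 and occupies 2 bytes.
Bytes at offsets 4..5: F1 0F.
Big-endian: lowest address holds the most-significant byte.
The bytes are already most-significant first: 0xF10F.
Top bit is set, so as a signed 16-bit value this is 0xF10F − 2^16 = -3825.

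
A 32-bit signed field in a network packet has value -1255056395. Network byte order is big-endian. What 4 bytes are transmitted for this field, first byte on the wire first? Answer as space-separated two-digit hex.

Two's complement of -1255056395 in 32 bits: 1255056395 = 0x4ACEA40B; invert → 0xB5315BF4; add 1 → 0xB5315BF5.
Split into bytes (most-significant first): B5 31 5B F5.
In big-endian order the high byte comes first in memory.
So the memory order matches the most-significant-first order: B5 31 5B F5.

B5 31 5B F5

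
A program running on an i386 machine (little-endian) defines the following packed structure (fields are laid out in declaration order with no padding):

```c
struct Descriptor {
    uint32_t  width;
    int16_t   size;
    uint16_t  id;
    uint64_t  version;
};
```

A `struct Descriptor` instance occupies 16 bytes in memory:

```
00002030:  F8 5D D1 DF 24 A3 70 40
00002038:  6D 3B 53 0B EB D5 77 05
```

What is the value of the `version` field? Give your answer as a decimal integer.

`version` follows `width` (4 B), `size` (2 B), `id` (2 B), so it starts at offset 4 + 2 + 2 = 8 and occupies 8 bytes.
Bytes at offsets 8..15: 6D 3B 53 0B EB D5 77 05.
Little-endian stores the least-significant byte at the lowest address.
Reassemble most-significant byte first: 05 77 D5 EB 0B 53 3B 6D → 0x0577D5EB0B533B6D.
0x0577D5EB0B533B6D = 394018697902242669.

394018697902242669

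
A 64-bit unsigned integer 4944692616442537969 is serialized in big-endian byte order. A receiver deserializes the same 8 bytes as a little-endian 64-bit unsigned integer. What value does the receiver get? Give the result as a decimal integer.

4944692616442537969 in 64-bit hexadecimal is 0x449F13BC8E8DE7F1.
Stored big-endian, the bytes at ascending addresses are 44 9F 13 BC 8E 8D E7 F1.
Read back as little-endian, the first byte is least significant, giving 0xF1E78D8EBC139F44.
0xF1E78D8EBC139F44 = 17431056526941069124.

17431056526941069124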